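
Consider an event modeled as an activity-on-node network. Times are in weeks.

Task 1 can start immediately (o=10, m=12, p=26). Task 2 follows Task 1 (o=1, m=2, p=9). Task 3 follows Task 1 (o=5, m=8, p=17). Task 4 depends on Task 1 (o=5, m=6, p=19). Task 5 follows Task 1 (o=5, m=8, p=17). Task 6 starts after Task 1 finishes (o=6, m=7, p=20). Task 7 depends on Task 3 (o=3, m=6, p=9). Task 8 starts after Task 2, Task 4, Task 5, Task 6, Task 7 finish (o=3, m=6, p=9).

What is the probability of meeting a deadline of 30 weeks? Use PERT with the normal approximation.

0.084

te_Task 1 = (10 + 4·12 + 26)/6 = 84/6 = 14; σ²_Task 1 = ((26−10)/6)² = 7.111
te_Task 2 = (1 + 4·2 + 9)/6 = 18/6 = 3; σ²_Task 2 = ((9−1)/6)² = 1.778
te_Task 3 = (5 + 4·8 + 17)/6 = 54/6 = 9; σ²_Task 3 = ((17−5)/6)² = 4.000
te_Task 4 = (5 + 4·6 + 19)/6 = 48/6 = 8; σ²_Task 4 = ((19−5)/6)² = 5.444
te_Task 5 = (5 + 4·8 + 17)/6 = 54/6 = 9; σ²_Task 5 = ((17−5)/6)² = 4.000
te_Task 6 = (6 + 4·7 + 20)/6 = 54/6 = 9; σ²_Task 6 = ((20−6)/6)² = 5.444
te_Task 7 = (3 + 4·6 + 9)/6 = 36/6 = 6; σ²_Task 7 = ((9−3)/6)² = 1.000
te_Task 8 = (3 + 4·6 + 9)/6 = 36/6 = 6; σ²_Task 8 = ((9−3)/6)² = 1.000

Forward pass:
ES_Task 1 = 0; EF_Task 1 = 14
ES_Task 2 = 14; EF_Task 2 = 14+3 = 17
ES_Task 3 = 14; EF_Task 3 = 14+9 = 23
ES_Task 4 = 14; EF_Task 4 = 14+8 = 22
ES_Task 5 = 14; EF_Task 5 = 14+9 = 23
ES_Task 6 = 14; EF_Task 6 = 14+9 = 23
ES_Task 7 = 23; EF_Task 7 = 23+6 = 29
ES_Task 8 = max(EF_Task 2=17, EF_Task 4=22, EF_Task 5=23, EF_Task 6=23, EF_Task 7=29) = 29; EF_Task 8 = 29+6 = 35
Expected project duration μ = 35 weeks. Critical path: Task 1 → Task 3 → Task 7 → Task 8.

Variance along critical path = 7.111 + 4.000 + 1.000 + 1.000 = 13.111; σ = √13.111 = 3.621 weeks.
Z = (30 − 35) / 3.621 = -1.381
P(T ≤ 30) = Φ(-1.381) ≈ 0.084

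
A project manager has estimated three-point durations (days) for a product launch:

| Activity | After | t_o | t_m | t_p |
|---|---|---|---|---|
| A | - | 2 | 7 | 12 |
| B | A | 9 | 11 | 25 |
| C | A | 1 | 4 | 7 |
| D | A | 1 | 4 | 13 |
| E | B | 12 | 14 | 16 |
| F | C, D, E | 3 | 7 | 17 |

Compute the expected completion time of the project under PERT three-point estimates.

42 days

te_A = (2 + 4·7 + 12)/6 = 42/6 = 7
te_B = (9 + 4·11 + 25)/6 = 78/6 = 13
te_C = (1 + 4·4 + 7)/6 = 24/6 = 4
te_D = (1 + 4·4 + 13)/6 = 30/6 = 5
te_E = (12 + 4·14 + 16)/6 = 84/6 = 14
te_F = (3 + 4·7 + 17)/6 = 48/6 = 8

Forward pass:
ES_A = 0; EF_A = 7
ES_B = 7; EF_B = 7+13 = 20
ES_C = 7; EF_C = 7+4 = 11
ES_D = 7; EF_D = 7+5 = 12
ES_E = 20; EF_E = 20+14 = 34
ES_F = max(EF_C=11, EF_D=12, EF_E=34) = 34; EF_F = 34+8 = 42
Expected project duration μ = 42 days. Critical path: A → B → E → F.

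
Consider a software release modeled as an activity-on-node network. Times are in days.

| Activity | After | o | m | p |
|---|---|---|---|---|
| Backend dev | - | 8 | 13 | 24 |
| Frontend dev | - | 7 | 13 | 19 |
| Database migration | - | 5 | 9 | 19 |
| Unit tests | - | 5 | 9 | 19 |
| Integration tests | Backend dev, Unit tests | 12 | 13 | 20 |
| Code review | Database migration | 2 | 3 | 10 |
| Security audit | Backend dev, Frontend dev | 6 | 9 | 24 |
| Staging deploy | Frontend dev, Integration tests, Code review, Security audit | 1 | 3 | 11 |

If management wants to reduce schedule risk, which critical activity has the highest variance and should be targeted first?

Backend dev

te_Backend dev = (8 + 4·13 + 24)/6 = 84/6 = 14; σ²_Backend dev = ((24−8)/6)² = 7.111
te_Frontend dev = (7 + 4·13 + 19)/6 = 78/6 = 13; σ²_Frontend dev = ((19−7)/6)² = 4.000
te_Database migration = (5 + 4·9 + 19)/6 = 60/6 = 10; σ²_Database migration = ((19−5)/6)² = 5.444
te_Unit tests = (5 + 4·9 + 19)/6 = 60/6 = 10; σ²_Unit tests = ((19−5)/6)² = 5.444
te_Integration tests = (12 + 4·13 + 20)/6 = 84/6 = 14; σ²_Integration tests = ((20−12)/6)² = 1.778
te_Code review = (2 + 4·3 + 10)/6 = 24/6 = 4; σ²_Code review = ((10−2)/6)² = 1.778
te_Security audit = (6 + 4·9 + 24)/6 = 66/6 = 11; σ²_Security audit = ((24−6)/6)² = 9.000
te_Staging deploy = (1 + 4·3 + 11)/6 = 24/6 = 4; σ²_Staging deploy = ((11−1)/6)² = 2.778

Forward pass:
ES_Backend dev = 0; EF_Backend dev = 14
ES_Frontend dev = 0; EF_Frontend dev = 13
ES_Database migration = 0; EF_Database migration = 10
ES_Unit tests = 0; EF_Unit tests = 10
ES_Integration tests = max(EF_Backend dev=14, EF_Unit tests=10) = 14; EF_Integration tests = 14+14 = 28
ES_Code review = 10; EF_Code review = 10+4 = 14
ES_Security audit = max(EF_Backend dev=14, EF_Frontend dev=13) = 14; EF_Security audit = 14+11 = 25
ES_Staging deploy = max(EF_Frontend dev=13, EF_Integration tests=28, EF_Code review=14, EF_Security audit=25) = 28; EF_Staging deploy = 28+4 = 32
Expected project duration μ = 32 days. Critical path: Backend dev → Integration tests → Staging deploy.

Variances on critical path: σ²_Backend dev=7.111, σ²_Integration tests=1.778, σ²_Staging deploy=2.778.
Largest is σ²_Backend dev = 7.111.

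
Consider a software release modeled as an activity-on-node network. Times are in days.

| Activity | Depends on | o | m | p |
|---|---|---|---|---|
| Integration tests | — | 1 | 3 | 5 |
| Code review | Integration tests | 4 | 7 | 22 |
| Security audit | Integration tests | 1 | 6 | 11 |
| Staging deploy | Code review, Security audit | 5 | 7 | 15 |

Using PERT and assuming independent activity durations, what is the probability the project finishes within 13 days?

te_Integration tests = (1 + 4·3 + 5)/6 = 18/6 = 3; σ²_Integration tests = ((5−1)/6)² = 0.444
te_Code review = (4 + 4·7 + 22)/6 = 54/6 = 9; σ²_Code review = ((22−4)/6)² = 9.000
te_Security audit = (1 + 4·6 + 11)/6 = 36/6 = 6; σ²_Security audit = ((11−1)/6)² = 2.778
te_Staging deploy = (5 + 4·7 + 15)/6 = 48/6 = 8; σ²_Staging deploy = ((15−5)/6)² = 2.778

Forward pass:
ES_Integration tests = 0; EF_Integration tests = 3
ES_Code review = 3; EF_Code review = 3+9 = 12
ES_Security audit = 3; EF_Security audit = 3+6 = 9
ES_Staging deploy = max(EF_Code review=12, EF_Security audit=9) = 12; EF_Staging deploy = 12+8 = 20
Expected project duration μ = 20 days. Critical path: Integration tests → Code review → Staging deploy.

Variance along critical path = 0.444 + 9.000 + 2.778 = 12.222; σ = √12.222 = 3.496 days.
Z = (13 − 20) / 3.496 = -2.002
P(T ≤ 13) = Φ(-2.002) ≈ 0.023

0.023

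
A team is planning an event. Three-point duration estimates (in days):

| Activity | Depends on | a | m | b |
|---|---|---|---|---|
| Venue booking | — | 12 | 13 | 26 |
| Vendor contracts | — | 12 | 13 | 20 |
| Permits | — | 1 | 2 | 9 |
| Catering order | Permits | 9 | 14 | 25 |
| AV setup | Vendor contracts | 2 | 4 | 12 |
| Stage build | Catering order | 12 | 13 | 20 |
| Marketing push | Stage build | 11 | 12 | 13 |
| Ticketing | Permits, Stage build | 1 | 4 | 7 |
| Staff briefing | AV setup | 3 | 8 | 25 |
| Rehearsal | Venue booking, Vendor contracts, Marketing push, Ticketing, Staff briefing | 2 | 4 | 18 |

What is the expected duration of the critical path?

50 days

te_Venue booking = (12 + 4·13 + 26)/6 = 90/6 = 15
te_Vendor contracts = (12 + 4·13 + 20)/6 = 84/6 = 14
te_Permits = (1 + 4·2 + 9)/6 = 18/6 = 3
te_Catering order = (9 + 4·14 + 25)/6 = 90/6 = 15
te_AV setup = (2 + 4·4 + 12)/6 = 30/6 = 5
te_Stage build = (12 + 4·13 + 20)/6 = 84/6 = 14
te_Marketing push = (11 + 4·12 + 13)/6 = 72/6 = 12
te_Ticketing = (1 + 4·4 + 7)/6 = 24/6 = 4
te_Staff briefing = (3 + 4·8 + 25)/6 = 60/6 = 10
te_Rehearsal = (2 + 4·4 + 18)/6 = 36/6 = 6

Forward pass:
ES_Venue booking = 0; EF_Venue booking = 15
ES_Vendor contracts = 0; EF_Vendor contracts = 14
ES_Permits = 0; EF_Permits = 3
ES_Catering order = 3; EF_Catering order = 3+15 = 18
ES_AV setup = 14; EF_AV setup = 14+5 = 19
ES_Stage build = 18; EF_Stage build = 18+14 = 32
ES_Marketing push = 32; EF_Marketing push = 32+12 = 44
ES_Ticketing = max(EF_Permits=3, EF_Stage build=32) = 32; EF_Ticketing = 32+4 = 36
ES_Staff briefing = 19; EF_Staff briefing = 19+10 = 29
ES_Rehearsal = max(EF_Venue booking=15, EF_Vendor contracts=14, EF_Marketing push=44, EF_Ticketing=36, EF_Staff briefing=29) = 44; EF_Rehearsal = 44+6 = 50
Expected project duration μ = 50 days. Critical path: Permits → Catering order → Stage build → Marketing push → Rehearsal.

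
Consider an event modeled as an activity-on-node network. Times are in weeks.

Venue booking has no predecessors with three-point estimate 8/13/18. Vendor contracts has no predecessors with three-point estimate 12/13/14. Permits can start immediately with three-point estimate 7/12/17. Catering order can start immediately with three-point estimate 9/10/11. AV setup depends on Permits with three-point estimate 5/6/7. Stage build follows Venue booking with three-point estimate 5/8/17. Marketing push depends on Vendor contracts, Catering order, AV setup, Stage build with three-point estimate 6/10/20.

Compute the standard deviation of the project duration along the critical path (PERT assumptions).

3.50 weeks

te_Venue booking = (8 + 4·13 + 18)/6 = 78/6 = 13; σ²_Venue booking = ((18−8)/6)² = 2.778
te_Vendor contracts = (12 + 4·13 + 14)/6 = 78/6 = 13; σ²_Vendor contracts = ((14−12)/6)² = 0.111
te_Permits = (7 + 4·12 + 17)/6 = 72/6 = 12; σ²_Permits = ((17−7)/6)² = 2.778
te_Catering order = (9 + 4·10 + 11)/6 = 60/6 = 10; σ²_Catering order = ((11−9)/6)² = 0.111
te_AV setup = (5 + 4·6 + 7)/6 = 36/6 = 6; σ²_AV setup = ((7−5)/6)² = 0.111
te_Stage build = (5 + 4·8 + 17)/6 = 54/6 = 9; σ²_Stage build = ((17−5)/6)² = 4.000
te_Marketing push = (6 + 4·10 + 20)/6 = 66/6 = 11; σ²_Marketing push = ((20−6)/6)² = 5.444

Forward pass:
ES_Venue booking = 0; EF_Venue booking = 13
ES_Vendor contracts = 0; EF_Vendor contracts = 13
ES_Permits = 0; EF_Permits = 12
ES_Catering order = 0; EF_Catering order = 10
ES_AV setup = 12; EF_AV setup = 12+6 = 18
ES_Stage build = 13; EF_Stage build = 13+9 = 22
ES_Marketing push = max(EF_Vendor contracts=13, EF_Catering order=10, EF_AV setup=18, EF_Stage build=22) = 22; EF_Marketing push = 22+11 = 33
Expected project duration μ = 33 weeks. Critical path: Venue booking → Stage build → Marketing push.

Variance along critical path = 2.778 + 4.000 + 5.444 = 12.222
σ = √12.222 = 3.496 weeks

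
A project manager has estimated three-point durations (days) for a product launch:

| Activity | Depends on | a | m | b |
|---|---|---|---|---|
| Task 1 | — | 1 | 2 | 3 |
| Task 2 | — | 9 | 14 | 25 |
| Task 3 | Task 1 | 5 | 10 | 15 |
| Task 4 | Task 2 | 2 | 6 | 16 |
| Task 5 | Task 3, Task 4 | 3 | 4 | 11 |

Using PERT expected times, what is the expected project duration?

27 days

te_Task 1 = (1 + 4·2 + 3)/6 = 12/6 = 2
te_Task 2 = (9 + 4·14 + 25)/6 = 90/6 = 15
te_Task 3 = (5 + 4·10 + 15)/6 = 60/6 = 10
te_Task 4 = (2 + 4·6 + 16)/6 = 42/6 = 7
te_Task 5 = (3 + 4·4 + 11)/6 = 30/6 = 5

Forward pass:
ES_Task 1 = 0; EF_Task 1 = 2
ES_Task 2 = 0; EF_Task 2 = 15
ES_Task 3 = 2; EF_Task 3 = 2+10 = 12
ES_Task 4 = 15; EF_Task 4 = 15+7 = 22
ES_Task 5 = max(EF_Task 3=12, EF_Task 4=22) = 22; EF_Task 5 = 22+5 = 27
Expected project duration μ = 27 days. Critical path: Task 2 → Task 4 → Task 5.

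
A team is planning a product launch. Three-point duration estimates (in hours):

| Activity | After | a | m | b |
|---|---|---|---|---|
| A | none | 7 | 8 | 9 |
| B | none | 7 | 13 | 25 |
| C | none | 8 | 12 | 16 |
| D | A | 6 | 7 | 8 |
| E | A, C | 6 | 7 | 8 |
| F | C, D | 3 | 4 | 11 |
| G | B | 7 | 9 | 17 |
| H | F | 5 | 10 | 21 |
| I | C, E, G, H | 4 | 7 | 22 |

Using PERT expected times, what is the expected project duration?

40 hours

te_A = (7 + 4·8 + 9)/6 = 48/6 = 8
te_B = (7 + 4·13 + 25)/6 = 84/6 = 14
te_C = (8 + 4·12 + 16)/6 = 72/6 = 12
te_D = (6 + 4·7 + 8)/6 = 42/6 = 7
te_E = (6 + 4·7 + 8)/6 = 42/6 = 7
te_F = (3 + 4·4 + 11)/6 = 30/6 = 5
te_G = (7 + 4·9 + 17)/6 = 60/6 = 10
te_H = (5 + 4·10 + 21)/6 = 66/6 = 11
te_I = (4 + 4·7 + 22)/6 = 54/6 = 9

Forward pass:
ES_A = 0; EF_A = 8
ES_B = 0; EF_B = 14
ES_C = 0; EF_C = 12
ES_D = 8; EF_D = 8+7 = 15
ES_E = max(EF_A=8, EF_C=12) = 12; EF_E = 12+7 = 19
ES_F = max(EF_C=12, EF_D=15) = 15; EF_F = 15+5 = 20
ES_G = 14; EF_G = 14+10 = 24
ES_H = 20; EF_H = 20+11 = 31
ES_I = max(EF_C=12, EF_E=19, EF_G=24, EF_H=31) = 31; EF_I = 31+9 = 40
Expected project duration μ = 40 hours. Critical path: A → D → F → H → I.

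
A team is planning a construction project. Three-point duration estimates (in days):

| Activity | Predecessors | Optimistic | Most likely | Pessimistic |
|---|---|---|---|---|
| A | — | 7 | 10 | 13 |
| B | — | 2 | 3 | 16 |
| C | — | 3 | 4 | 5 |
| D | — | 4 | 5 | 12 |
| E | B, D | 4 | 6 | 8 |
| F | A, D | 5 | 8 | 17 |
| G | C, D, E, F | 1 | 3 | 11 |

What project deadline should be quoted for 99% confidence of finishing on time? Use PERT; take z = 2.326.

te_A = (7 + 4·10 + 13)/6 = 60/6 = 10; σ²_A = ((13−7)/6)² = 1.000
te_B = (2 + 4·3 + 16)/6 = 30/6 = 5; σ²_B = ((16−2)/6)² = 5.444
te_C = (3 + 4·4 + 5)/6 = 24/6 = 4; σ²_C = ((5−3)/6)² = 0.111
te_D = (4 + 4·5 + 12)/6 = 36/6 = 6; σ²_D = ((12−4)/6)² = 1.778
te_E = (4 + 4·6 + 8)/6 = 36/6 = 6; σ²_E = ((8−4)/6)² = 0.444
te_F = (5 + 4·8 + 17)/6 = 54/6 = 9; σ²_F = ((17−5)/6)² = 4.000
te_G = (1 + 4·3 + 11)/6 = 24/6 = 4; σ²_G = ((11−1)/6)² = 2.778

Forward pass:
ES_A = 0; EF_A = 10
ES_B = 0; EF_B = 5
ES_C = 0; EF_C = 4
ES_D = 0; EF_D = 6
ES_E = max(EF_B=5, EF_D=6) = 6; EF_E = 6+6 = 12
ES_F = max(EF_A=10, EF_D=6) = 10; EF_F = 10+9 = 19
ES_G = max(EF_C=4, EF_D=6, EF_E=12, EF_F=19) = 19; EF_G = 19+4 = 23
Expected project duration μ = 23 days. Critical path: A → F → G.

Variance along critical path = 1.000 + 4.000 + 2.778 = 7.778; σ = 2.789 days.
D = μ + z·σ = 23 + 2.326·2.789 = 29.5 days

29.5 days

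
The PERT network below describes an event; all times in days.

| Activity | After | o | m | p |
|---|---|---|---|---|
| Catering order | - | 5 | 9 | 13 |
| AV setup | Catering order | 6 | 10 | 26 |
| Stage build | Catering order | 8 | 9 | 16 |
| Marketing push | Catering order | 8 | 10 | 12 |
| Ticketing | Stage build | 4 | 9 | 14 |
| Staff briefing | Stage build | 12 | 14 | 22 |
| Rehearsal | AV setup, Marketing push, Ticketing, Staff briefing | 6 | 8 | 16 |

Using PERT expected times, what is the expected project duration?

43 days

te_Catering order = (5 + 4·9 + 13)/6 = 54/6 = 9
te_AV setup = (6 + 4·10 + 26)/6 = 72/6 = 12
te_Stage build = (8 + 4·9 + 16)/6 = 60/6 = 10
te_Marketing push = (8 + 4·10 + 12)/6 = 60/6 = 10
te_Ticketing = (4 + 4·9 + 14)/6 = 54/6 = 9
te_Staff briefing = (12 + 4·14 + 22)/6 = 90/6 = 15
te_Rehearsal = (6 + 4·8 + 16)/6 = 54/6 = 9

Forward pass:
ES_Catering order = 0; EF_Catering order = 9
ES_AV setup = 9; EF_AV setup = 9+12 = 21
ES_Stage build = 9; EF_Stage build = 9+10 = 19
ES_Marketing push = 9; EF_Marketing push = 9+10 = 19
ES_Ticketing = 19; EF_Ticketing = 19+9 = 28
ES_Staff briefing = 19; EF_Staff briefing = 19+15 = 34
ES_Rehearsal = max(EF_AV setup=21, EF_Marketing push=19, EF_Ticketing=28, EF_Staff briefing=34) = 34; EF_Rehearsal = 34+9 = 43
Expected project duration μ = 43 days. Critical path: Catering order → Stage build → Staff briefing → Rehearsal.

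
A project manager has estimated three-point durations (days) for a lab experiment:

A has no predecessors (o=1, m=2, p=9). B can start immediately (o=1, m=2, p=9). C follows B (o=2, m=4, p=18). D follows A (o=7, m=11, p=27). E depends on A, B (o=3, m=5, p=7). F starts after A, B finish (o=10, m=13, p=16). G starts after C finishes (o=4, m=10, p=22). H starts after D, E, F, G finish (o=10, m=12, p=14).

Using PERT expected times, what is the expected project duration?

32 days

te_A = (1 + 4·2 + 9)/6 = 18/6 = 3
te_B = (1 + 4·2 + 9)/6 = 18/6 = 3
te_C = (2 + 4·4 + 18)/6 = 36/6 = 6
te_D = (7 + 4·11 + 27)/6 = 78/6 = 13
te_E = (3 + 4·5 + 7)/6 = 30/6 = 5
te_F = (10 + 4·13 + 16)/6 = 78/6 = 13
te_G = (4 + 4·10 + 22)/6 = 66/6 = 11
te_H = (10 + 4·12 + 14)/6 = 72/6 = 12

Forward pass:
ES_A = 0; EF_A = 3
ES_B = 0; EF_B = 3
ES_C = 3; EF_C = 3+6 = 9
ES_D = 3; EF_D = 3+13 = 16
ES_E = max(EF_A=3, EF_B=3) = 3; EF_E = 3+5 = 8
ES_F = max(EF_A=3, EF_B=3) = 3; EF_F = 3+13 = 16
ES_G = 9; EF_G = 9+11 = 20
ES_H = max(EF_D=16, EF_E=8, EF_F=16, EF_G=20) = 20; EF_H = 20+12 = 32
Expected project duration μ = 32 days. Critical path: B → C → G → H.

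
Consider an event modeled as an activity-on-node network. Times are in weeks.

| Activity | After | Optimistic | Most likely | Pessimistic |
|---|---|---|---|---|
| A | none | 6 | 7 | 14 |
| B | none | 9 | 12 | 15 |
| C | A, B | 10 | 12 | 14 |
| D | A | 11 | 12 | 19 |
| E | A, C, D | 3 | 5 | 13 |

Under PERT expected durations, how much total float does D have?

te_A = (6 + 4·7 + 14)/6 = 48/6 = 8
te_B = (9 + 4·12 + 15)/6 = 72/6 = 12
te_C = (10 + 4·12 + 14)/6 = 72/6 = 12
te_D = (11 + 4·12 + 19)/6 = 78/6 = 13
te_E = (3 + 4·5 + 13)/6 = 36/6 = 6

Forward pass:
ES_A = 0; EF_A = 8
ES_B = 0; EF_B = 12
ES_C = max(EF_A=8, EF_B=12) = 12; EF_C = 12+12 = 24
ES_D = 8; EF_D = 8+13 = 21
ES_E = max(EF_A=8, EF_C=24, EF_D=21) = 24; EF_E = 24+6 = 30
Expected project duration μ = 30 weeks. Critical path: B → C → E.

Backward pass:
LF_E = 30; LS_E = 30−6 = 24
LF_D = LS_E = 24; LS_D = 24−13 = 11
LF_C = LS_E = 24; LS_C = 24−12 = 12
LF_B = LS_C = 12; LS_B = 12−12 = 0
LF_A = min(LS_C=12, LS_D=11, LS_E=24) = 11; LS_A = 11−8 = 3
Slack_D = LS_D − ES_D = 11 − 8 = 3

3 weeks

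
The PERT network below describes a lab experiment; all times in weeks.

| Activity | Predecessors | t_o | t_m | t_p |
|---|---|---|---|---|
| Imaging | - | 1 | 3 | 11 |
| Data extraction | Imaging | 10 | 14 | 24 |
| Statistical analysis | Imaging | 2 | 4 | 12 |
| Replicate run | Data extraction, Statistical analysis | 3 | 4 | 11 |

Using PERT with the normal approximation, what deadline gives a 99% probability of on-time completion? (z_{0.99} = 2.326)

31.4 weeks

te_Imaging = (1 + 4·3 + 11)/6 = 24/6 = 4; σ²_Imaging = ((11−1)/6)² = 2.778
te_Data extraction = (10 + 4·14 + 24)/6 = 90/6 = 15; σ²_Data extraction = ((24−10)/6)² = 5.444
te_Statistical analysis = (2 + 4·4 + 12)/6 = 30/6 = 5; σ²_Statistical analysis = ((12−2)/6)² = 2.778
te_Replicate run = (3 + 4·4 + 11)/6 = 30/6 = 5; σ²_Replicate run = ((11−3)/6)² = 1.778

Forward pass:
ES_Imaging = 0; EF_Imaging = 4
ES_Data extraction = 4; EF_Data extraction = 4+15 = 19
ES_Statistical analysis = 4; EF_Statistical analysis = 4+5 = 9
ES_Replicate run = max(EF_Data extraction=19, EF_Statistical analysis=9) = 19; EF_Replicate run = 19+5 = 24
Expected project duration μ = 24 weeks. Critical path: Imaging → Data extraction → Replicate run.

Variance along critical path = 2.778 + 5.444 + 1.778 = 10.000; σ = 3.162 weeks.
D = μ + z·σ = 24 + 2.326·3.162 = 31.4 weeks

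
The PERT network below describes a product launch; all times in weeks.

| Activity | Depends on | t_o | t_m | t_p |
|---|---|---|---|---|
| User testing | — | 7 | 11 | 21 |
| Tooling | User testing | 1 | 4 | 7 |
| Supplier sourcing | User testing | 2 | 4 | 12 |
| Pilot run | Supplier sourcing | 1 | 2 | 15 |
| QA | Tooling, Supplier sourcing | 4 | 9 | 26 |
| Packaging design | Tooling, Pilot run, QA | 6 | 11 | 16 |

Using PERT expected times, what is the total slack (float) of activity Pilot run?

7 weeks

te_User testing = (7 + 4·11 + 21)/6 = 72/6 = 12
te_Tooling = (1 + 4·4 + 7)/6 = 24/6 = 4
te_Supplier sourcing = (2 + 4·4 + 12)/6 = 30/6 = 5
te_Pilot run = (1 + 4·2 + 15)/6 = 24/6 = 4
te_QA = (4 + 4·9 + 26)/6 = 66/6 = 11
te_Packaging design = (6 + 4·11 + 16)/6 = 66/6 = 11

Forward pass:
ES_User testing = 0; EF_User testing = 12
ES_Tooling = 12; EF_Tooling = 12+4 = 16
ES_Supplier sourcing = 12; EF_Supplier sourcing = 12+5 = 17
ES_Pilot run = 17; EF_Pilot run = 17+4 = 21
ES_QA = max(EF_Tooling=16, EF_Supplier sourcing=17) = 17; EF_QA = 17+11 = 28
ES_Packaging design = max(EF_Tooling=16, EF_Pilot run=21, EF_QA=28) = 28; EF_Packaging design = 28+11 = 39
Expected project duration μ = 39 weeks. Critical path: User testing → Supplier sourcing → QA → Packaging design.

Backward pass:
LF_Packaging design = 39; LS_Packaging design = 39−11 = 28
LF_QA = LS_Packaging design = 28; LS_QA = 28−11 = 17
LF_Pilot run = LS_Packaging design = 28; LS_Pilot run = 28−4 = 24
LF_Supplier sourcing = min(LS_Pilot run=24, LS_QA=17) = 17; LS_Supplier sourcing = 17−5 = 12
LF_Tooling = min(LS_QA=17, LS_Packaging design=28) = 17; LS_Tooling = 17−4 = 13
LF_User testing = min(LS_Tooling=13, LS_Supplier sourcing=12) = 12; LS_User testing = 12−12 = 0
Slack_Pilot run = LS_Pilot run − ES_Pilot run = 24 − 17 = 7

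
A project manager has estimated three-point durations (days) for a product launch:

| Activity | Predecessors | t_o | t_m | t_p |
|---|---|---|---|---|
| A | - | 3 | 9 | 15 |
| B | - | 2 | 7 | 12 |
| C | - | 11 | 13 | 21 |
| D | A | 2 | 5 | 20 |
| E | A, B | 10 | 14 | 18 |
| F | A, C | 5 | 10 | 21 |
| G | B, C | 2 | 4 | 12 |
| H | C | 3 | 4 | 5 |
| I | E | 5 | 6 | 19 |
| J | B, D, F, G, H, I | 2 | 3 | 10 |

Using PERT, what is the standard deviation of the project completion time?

te_A = (3 + 4·9 + 15)/6 = 54/6 = 9; σ²_A = ((15−3)/6)² = 4.000
te_B = (2 + 4·7 + 12)/6 = 42/6 = 7; σ²_B = ((12−2)/6)² = 2.778
te_C = (11 + 4·13 + 21)/6 = 84/6 = 14; σ²_C = ((21−11)/6)² = 2.778
te_D = (2 + 4·5 + 20)/6 = 42/6 = 7; σ²_D = ((20−2)/6)² = 9.000
te_E = (10 + 4·14 + 18)/6 = 84/6 = 14; σ²_E = ((18−10)/6)² = 1.778
te_F = (5 + 4·10 + 21)/6 = 66/6 = 11; σ²_F = ((21−5)/6)² = 7.111
te_G = (2 + 4·4 + 12)/6 = 30/6 = 5; σ²_G = ((12−2)/6)² = 2.778
te_H = (3 + 4·4 + 5)/6 = 24/6 = 4; σ²_H = ((5−3)/6)² = 0.111
te_I = (5 + 4·6 + 19)/6 = 48/6 = 8; σ²_I = ((19−5)/6)² = 5.444
te_J = (2 + 4·3 + 10)/6 = 24/6 = 4; σ²_J = ((10−2)/6)² = 1.778

Forward pass:
ES_A = 0; EF_A = 9
ES_B = 0; EF_B = 7
ES_C = 0; EF_C = 14
ES_D = 9; EF_D = 9+7 = 16
ES_E = max(EF_A=9, EF_B=7) = 9; EF_E = 9+14 = 23
ES_F = max(EF_A=9, EF_C=14) = 14; EF_F = 14+11 = 25
ES_G = max(EF_B=7, EF_C=14) = 14; EF_G = 14+5 = 19
ES_H = 14; EF_H = 14+4 = 18
ES_I = 23; EF_I = 23+8 = 31
ES_J = max(EF_B=7, EF_D=16, EF_F=25, EF_G=19, EF_H=18, EF_I=31) = 31; EF_J = 31+4 = 35
Expected project duration μ = 35 days. Critical path: A → E → I → J.

Variance along critical path = 4.000 + 1.778 + 5.444 + 1.778 = 13.000
σ = √13.000 = 3.606 days

3.61 days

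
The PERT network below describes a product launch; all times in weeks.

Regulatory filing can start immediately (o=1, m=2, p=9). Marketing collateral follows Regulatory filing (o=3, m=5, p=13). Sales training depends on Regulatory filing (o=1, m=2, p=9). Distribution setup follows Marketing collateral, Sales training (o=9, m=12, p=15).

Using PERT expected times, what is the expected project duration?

te_Regulatory filing = (1 + 4·2 + 9)/6 = 18/6 = 3
te_Marketing collateral = (3 + 4·5 + 13)/6 = 36/6 = 6
te_Sales training = (1 + 4·2 + 9)/6 = 18/6 = 3
te_Distribution setup = (9 + 4·12 + 15)/6 = 72/6 = 12

Forward pass:
ES_Regulatory filing = 0; EF_Regulatory filing = 3
ES_Marketing collateral = 3; EF_Marketing collateral = 3+6 = 9
ES_Sales training = 3; EF_Sales training = 3+3 = 6
ES_Distribution setup = max(EF_Marketing collateral=9, EF_Sales training=6) = 9; EF_Distribution setup = 9+12 = 21
Expected project duration μ = 21 weeks. Critical path: Regulatory filing → Marketing collateral → Distribution setup.

21 weeks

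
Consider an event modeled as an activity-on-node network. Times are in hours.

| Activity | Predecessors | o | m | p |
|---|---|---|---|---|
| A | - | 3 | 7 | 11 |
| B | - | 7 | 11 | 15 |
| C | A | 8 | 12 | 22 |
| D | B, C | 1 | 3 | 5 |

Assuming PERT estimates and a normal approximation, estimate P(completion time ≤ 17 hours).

te_A = (3 + 4·7 + 11)/6 = 42/6 = 7; σ²_A = ((11−3)/6)² = 1.778
te_B = (7 + 4·11 + 15)/6 = 66/6 = 11; σ²_B = ((15−7)/6)² = 1.778
te_C = (8 + 4·12 + 22)/6 = 78/6 = 13; σ²_C = ((22−8)/6)² = 5.444
te_D = (1 + 4·3 + 5)/6 = 18/6 = 3; σ²_D = ((5−1)/6)² = 0.444

Forward pass:
ES_A = 0; EF_A = 7
ES_B = 0; EF_B = 11
ES_C = 7; EF_C = 7+13 = 20
ES_D = max(EF_B=11, EF_C=20) = 20; EF_D = 20+3 = 23
Expected project duration μ = 23 hours. Critical path: A → C → D.

Variance along critical path = 1.778 + 5.444 + 0.444 = 7.667; σ = √7.667 = 2.769 hours.
Z = (17 − 23) / 2.769 = -2.167
P(T ≤ 17) = Φ(-2.167) ≈ 0.015

0.015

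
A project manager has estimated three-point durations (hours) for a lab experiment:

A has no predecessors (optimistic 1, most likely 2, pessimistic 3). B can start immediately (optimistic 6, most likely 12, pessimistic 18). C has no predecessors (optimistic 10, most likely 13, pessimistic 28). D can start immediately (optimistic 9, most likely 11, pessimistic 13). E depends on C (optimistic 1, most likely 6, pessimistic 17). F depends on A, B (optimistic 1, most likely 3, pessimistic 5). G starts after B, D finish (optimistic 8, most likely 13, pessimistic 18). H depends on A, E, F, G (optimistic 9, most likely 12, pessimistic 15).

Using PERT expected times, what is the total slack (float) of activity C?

3 hours

te_A = (1 + 4·2 + 3)/6 = 12/6 = 2
te_B = (6 + 4·12 + 18)/6 = 72/6 = 12
te_C = (10 + 4·13 + 28)/6 = 90/6 = 15
te_D = (9 + 4·11 + 13)/6 = 66/6 = 11
te_E = (1 + 4·6 + 17)/6 = 42/6 = 7
te_F = (1 + 4·3 + 5)/6 = 18/6 = 3
te_G = (8 + 4·13 + 18)/6 = 78/6 = 13
te_H = (9 + 4·12 + 15)/6 = 72/6 = 12

Forward pass:
ES_A = 0; EF_A = 2
ES_B = 0; EF_B = 12
ES_C = 0; EF_C = 15
ES_D = 0; EF_D = 11
ES_E = 15; EF_E = 15+7 = 22
ES_F = max(EF_A=2, EF_B=12) = 12; EF_F = 12+3 = 15
ES_G = max(EF_B=12, EF_D=11) = 12; EF_G = 12+13 = 25
ES_H = max(EF_A=2, EF_E=22, EF_F=15, EF_G=25) = 25; EF_H = 25+12 = 37
Expected project duration μ = 37 hours. Critical path: B → G → H.

Backward pass:
LF_H = 37; LS_H = 37−12 = 25
LF_G = LS_H = 25; LS_G = 25−13 = 12
LF_F = LS_H = 25; LS_F = 25−3 = 22
LF_E = LS_H = 25; LS_E = 25−7 = 18
LF_D = LS_G = 12; LS_D = 12−11 = 1
LF_C = LS_E = 18; LS_C = 18−15 = 3
LF_B = min(LS_F=22, LS_G=12) = 12; LS_B = 12−12 = 0
LF_A = min(LS_F=22, LS_H=25) = 22; LS_A = 22−2 = 20
Slack_C = LS_C − ES_C = 3 − 0 = 3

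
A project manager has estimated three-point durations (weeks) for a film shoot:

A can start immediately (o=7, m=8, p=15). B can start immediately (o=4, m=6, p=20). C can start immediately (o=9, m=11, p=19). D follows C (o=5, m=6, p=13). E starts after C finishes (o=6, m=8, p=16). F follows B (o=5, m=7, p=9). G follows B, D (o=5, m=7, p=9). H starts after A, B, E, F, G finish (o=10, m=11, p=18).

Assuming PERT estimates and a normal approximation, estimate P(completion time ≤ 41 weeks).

te_A = (7 + 4·8 + 15)/6 = 54/6 = 9; σ²_A = ((15−7)/6)² = 1.778
te_B = (4 + 4·6 + 20)/6 = 48/6 = 8; σ²_B = ((20−4)/6)² = 7.111
te_C = (9 + 4·11 + 19)/6 = 72/6 = 12; σ²_C = ((19−9)/6)² = 2.778
te_D = (5 + 4·6 + 13)/6 = 42/6 = 7; σ²_D = ((13−5)/6)² = 1.778
te_E = (6 + 4·8 + 16)/6 = 54/6 = 9; σ²_E = ((16−6)/6)² = 2.778
te_F = (5 + 4·7 + 9)/6 = 42/6 = 7; σ²_F = ((9−5)/6)² = 0.444
te_G = (5 + 4·7 + 9)/6 = 42/6 = 7; σ²_G = ((9−5)/6)² = 0.444
te_H = (10 + 4·11 + 18)/6 = 72/6 = 12; σ²_H = ((18−10)/6)² = 1.778

Forward pass:
ES_A = 0; EF_A = 9
ES_B = 0; EF_B = 8
ES_C = 0; EF_C = 12
ES_D = 12; EF_D = 12+7 = 19
ES_E = 12; EF_E = 12+9 = 21
ES_F = 8; EF_F = 8+7 = 15
ES_G = max(EF_B=8, EF_D=19) = 19; EF_G = 19+7 = 26
ES_H = max(EF_A=9, EF_B=8, EF_E=21, EF_F=15, EF_G=26) = 26; EF_H = 26+12 = 38
Expected project duration μ = 38 weeks. Critical path: C → D → G → H.

Variance along critical path = 2.778 + 1.778 + 0.444 + 1.778 = 6.778; σ = √6.778 = 2.603 weeks.
Z = (41 − 38) / 2.603 = 1.152
P(T ≤ 41) = Φ(1.152) ≈ 0.875

0.875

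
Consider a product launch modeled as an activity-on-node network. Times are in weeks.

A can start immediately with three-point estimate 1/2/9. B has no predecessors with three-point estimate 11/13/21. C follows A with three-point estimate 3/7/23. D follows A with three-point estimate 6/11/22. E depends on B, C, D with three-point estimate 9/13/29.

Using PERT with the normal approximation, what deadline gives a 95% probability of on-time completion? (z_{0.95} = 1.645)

te_A = (1 + 4·2 + 9)/6 = 18/6 = 3; σ²_A = ((9−1)/6)² = 1.778
te_B = (11 + 4·13 + 21)/6 = 84/6 = 14; σ²_B = ((21−11)/6)² = 2.778
te_C = (3 + 4·7 + 23)/6 = 54/6 = 9; σ²_C = ((23−3)/6)² = 11.111
te_D = (6 + 4·11 + 22)/6 = 72/6 = 12; σ²_D = ((22−6)/6)² = 7.111
te_E = (9 + 4·13 + 29)/6 = 90/6 = 15; σ²_E = ((29−9)/6)² = 11.111

Forward pass:
ES_A = 0; EF_A = 3
ES_B = 0; EF_B = 14
ES_C = 3; EF_C = 3+9 = 12
ES_D = 3; EF_D = 3+12 = 15
ES_E = max(EF_B=14, EF_C=12, EF_D=15) = 15; EF_E = 15+15 = 30
Expected project duration μ = 30 weeks. Critical path: A → D → E.

Variance along critical path = 1.778 + 7.111 + 11.111 = 20.000; σ = 4.472 weeks.
D = μ + z·σ = 30 + 1.645·4.472 = 37.4 weeks

37.4 weeks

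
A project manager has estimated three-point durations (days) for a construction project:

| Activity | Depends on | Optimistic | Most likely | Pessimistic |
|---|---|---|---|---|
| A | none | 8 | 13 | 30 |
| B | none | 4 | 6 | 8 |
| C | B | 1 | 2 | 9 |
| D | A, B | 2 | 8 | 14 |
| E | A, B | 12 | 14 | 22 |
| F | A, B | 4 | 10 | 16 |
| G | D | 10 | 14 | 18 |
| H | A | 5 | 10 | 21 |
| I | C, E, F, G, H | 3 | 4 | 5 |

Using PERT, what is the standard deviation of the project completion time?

4.40 days

te_A = (8 + 4·13 + 30)/6 = 90/6 = 15; σ²_A = ((30−8)/6)² = 13.444
te_B = (4 + 4·6 + 8)/6 = 36/6 = 6; σ²_B = ((8−4)/6)² = 0.444
te_C = (1 + 4·2 + 9)/6 = 18/6 = 3; σ²_C = ((9−1)/6)² = 1.778
te_D = (2 + 4·8 + 14)/6 = 48/6 = 8; σ²_D = ((14−2)/6)² = 4.000
te_E = (12 + 4·14 + 22)/6 = 90/6 = 15; σ²_E = ((22−12)/6)² = 2.778
te_F = (4 + 4·10 + 16)/6 = 60/6 = 10; σ²_F = ((16−4)/6)² = 4.000
te_G = (10 + 4·14 + 18)/6 = 84/6 = 14; σ²_G = ((18−10)/6)² = 1.778
te_H = (5 + 4·10 + 21)/6 = 66/6 = 11; σ²_H = ((21−5)/6)² = 7.111
te_I = (3 + 4·4 + 5)/6 = 24/6 = 4; σ²_I = ((5−3)/6)² = 0.111

Forward pass:
ES_A = 0; EF_A = 15
ES_B = 0; EF_B = 6
ES_C = 6; EF_C = 6+3 = 9
ES_D = max(EF_A=15, EF_B=6) = 15; EF_D = 15+8 = 23
ES_E = max(EF_A=15, EF_B=6) = 15; EF_E = 15+15 = 30
ES_F = max(EF_A=15, EF_B=6) = 15; EF_F = 15+10 = 25
ES_G = 23; EF_G = 23+14 = 37
ES_H = 15; EF_H = 15+11 = 26
ES_I = max(EF_C=9, EF_E=30, EF_F=25, EF_G=37, EF_H=26) = 37; EF_I = 37+4 = 41
Expected project duration μ = 41 days. Critical path: A → D → G → I.

Variance along critical path = 13.444 + 4.000 + 1.778 + 0.111 = 19.333
σ = √19.333 = 4.397 days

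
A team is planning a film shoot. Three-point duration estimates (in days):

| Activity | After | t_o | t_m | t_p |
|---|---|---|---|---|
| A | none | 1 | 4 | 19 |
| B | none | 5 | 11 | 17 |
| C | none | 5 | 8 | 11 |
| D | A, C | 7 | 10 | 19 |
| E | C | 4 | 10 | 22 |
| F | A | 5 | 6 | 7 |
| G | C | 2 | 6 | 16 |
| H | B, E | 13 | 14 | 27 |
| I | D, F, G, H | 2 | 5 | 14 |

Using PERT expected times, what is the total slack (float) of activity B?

8 days

te_A = (1 + 4·4 + 19)/6 = 36/6 = 6
te_B = (5 + 4·11 + 17)/6 = 66/6 = 11
te_C = (5 + 4·8 + 11)/6 = 48/6 = 8
te_D = (7 + 4·10 + 19)/6 = 66/6 = 11
te_E = (4 + 4·10 + 22)/6 = 66/6 = 11
te_F = (5 + 4·6 + 7)/6 = 36/6 = 6
te_G = (2 + 4·6 + 16)/6 = 42/6 = 7
te_H = (13 + 4·14 + 27)/6 = 96/6 = 16
te_I = (2 + 4·5 + 14)/6 = 36/6 = 6

Forward pass:
ES_A = 0; EF_A = 6
ES_B = 0; EF_B = 11
ES_C = 0; EF_C = 8
ES_D = max(EF_A=6, EF_C=8) = 8; EF_D = 8+11 = 19
ES_E = 8; EF_E = 8+11 = 19
ES_F = 6; EF_F = 6+6 = 12
ES_G = 8; EF_G = 8+7 = 15
ES_H = max(EF_B=11, EF_E=19) = 19; EF_H = 19+16 = 35
ES_I = max(EF_D=19, EF_F=12, EF_G=15, EF_H=35) = 35; EF_I = 35+6 = 41
Expected project duration μ = 41 days. Critical path: C → E → H → I.

Backward pass:
LF_I = 41; LS_I = 41−6 = 35
LF_H = LS_I = 35; LS_H = 35−16 = 19
LF_G = LS_I = 35; LS_G = 35−7 = 28
LF_F = LS_I = 35; LS_F = 35−6 = 29
LF_E = LS_H = 19; LS_E = 19−11 = 8
LF_D = LS_I = 35; LS_D = 35−11 = 24
LF_C = min(LS_D=24, LS_E=8, LS_G=28) = 8; LS_C = 8−8 = 0
LF_B = LS_H = 19; LS_B = 19−11 = 8
LF_A = min(LS_D=24, LS_F=29) = 24; LS_A = 24−6 = 18
Slack_B = LS_B − ES_B = 8 − 0 = 8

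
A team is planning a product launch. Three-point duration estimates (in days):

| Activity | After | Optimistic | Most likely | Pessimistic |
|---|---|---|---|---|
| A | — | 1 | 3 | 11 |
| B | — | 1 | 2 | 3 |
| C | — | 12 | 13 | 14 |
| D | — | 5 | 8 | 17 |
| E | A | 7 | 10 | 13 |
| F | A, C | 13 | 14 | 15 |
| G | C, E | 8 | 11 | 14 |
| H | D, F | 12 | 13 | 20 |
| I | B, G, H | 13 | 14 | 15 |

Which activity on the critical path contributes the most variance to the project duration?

te_A = (1 + 4·3 + 11)/6 = 24/6 = 4; σ²_A = ((11−1)/6)² = 2.778
te_B = (1 + 4·2 + 3)/6 = 12/6 = 2; σ²_B = ((3−1)/6)² = 0.111
te_C = (12 + 4·13 + 14)/6 = 78/6 = 13; σ²_C = ((14−12)/6)² = 0.111
te_D = (5 + 4·8 + 17)/6 = 54/6 = 9; σ²_D = ((17−5)/6)² = 4.000
te_E = (7 + 4·10 + 13)/6 = 60/6 = 10; σ²_E = ((13−7)/6)² = 1.000
te_F = (13 + 4·14 + 15)/6 = 84/6 = 14; σ²_F = ((15−13)/6)² = 0.111
te_G = (8 + 4·11 + 14)/6 = 66/6 = 11; σ²_G = ((14−8)/6)² = 1.000
te_H = (12 + 4·13 + 20)/6 = 84/6 = 14; σ²_H = ((20−12)/6)² = 1.778
te_I = (13 + 4·14 + 15)/6 = 84/6 = 14; σ²_I = ((15−13)/6)² = 0.111

Forward pass:
ES_A = 0; EF_A = 4
ES_B = 0; EF_B = 2
ES_C = 0; EF_C = 13
ES_D = 0; EF_D = 9
ES_E = 4; EF_E = 4+10 = 14
ES_F = max(EF_A=4, EF_C=13) = 13; EF_F = 13+14 = 27
ES_G = max(EF_C=13, EF_E=14) = 14; EF_G = 14+11 = 25
ES_H = max(EF_D=9, EF_F=27) = 27; EF_H = 27+14 = 41
ES_I = max(EF_B=2, EF_G=25, EF_H=41) = 41; EF_I = 41+14 = 55
Expected project duration μ = 55 days. Critical path: C → F → H → I.

Variances on critical path: σ²_C=0.111, σ²_F=0.111, σ²_H=1.778, σ²_I=0.111.
Largest is σ²_H = 1.778.

H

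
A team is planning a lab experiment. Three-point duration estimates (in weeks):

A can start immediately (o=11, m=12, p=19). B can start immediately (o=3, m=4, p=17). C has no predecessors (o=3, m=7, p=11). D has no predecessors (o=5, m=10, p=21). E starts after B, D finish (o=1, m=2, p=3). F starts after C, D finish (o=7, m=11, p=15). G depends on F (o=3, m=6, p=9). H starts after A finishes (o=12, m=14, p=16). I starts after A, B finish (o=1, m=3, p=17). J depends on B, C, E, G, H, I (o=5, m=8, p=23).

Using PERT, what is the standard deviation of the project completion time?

4.35 weeks

te_A = (11 + 4·12 + 19)/6 = 78/6 = 13; σ²_A = ((19−11)/6)² = 1.778
te_B = (3 + 4·4 + 17)/6 = 36/6 = 6; σ²_B = ((17−3)/6)² = 5.444
te_C = (3 + 4·7 + 11)/6 = 42/6 = 7; σ²_C = ((11−3)/6)² = 1.778
te_D = (5 + 4·10 + 21)/6 = 66/6 = 11; σ²_D = ((21−5)/6)² = 7.111
te_E = (1 + 4·2 + 3)/6 = 12/6 = 2; σ²_E = ((3−1)/6)² = 0.111
te_F = (7 + 4·11 + 15)/6 = 66/6 = 11; σ²_F = ((15−7)/6)² = 1.778
te_G = (3 + 4·6 + 9)/6 = 36/6 = 6; σ²_G = ((9−3)/6)² = 1.000
te_H = (12 + 4·14 + 16)/6 = 84/6 = 14; σ²_H = ((16−12)/6)² = 0.444
te_I = (1 + 4·3 + 17)/6 = 30/6 = 5; σ²_I = ((17−1)/6)² = 7.111
te_J = (5 + 4·8 + 23)/6 = 60/6 = 10; σ²_J = ((23−5)/6)² = 9.000

Forward pass:
ES_A = 0; EF_A = 13
ES_B = 0; EF_B = 6
ES_C = 0; EF_C = 7
ES_D = 0; EF_D = 11
ES_E = max(EF_B=6, EF_D=11) = 11; EF_E = 11+2 = 13
ES_F = max(EF_C=7, EF_D=11) = 11; EF_F = 11+11 = 22
ES_G = 22; EF_G = 22+6 = 28
ES_H = 13; EF_H = 13+14 = 27
ES_I = max(EF_A=13, EF_B=6) = 13; EF_I = 13+5 = 18
ES_J = max(EF_B=6, EF_C=7, EF_E=13, EF_G=28, EF_H=27, EF_I=18) = 28; EF_J = 28+10 = 38
Expected project duration μ = 38 weeks. Critical path: D → F → G → J.

Variance along critical path = 7.111 + 1.778 + 1.000 + 9.000 = 18.889
σ = √18.889 = 4.346 weeks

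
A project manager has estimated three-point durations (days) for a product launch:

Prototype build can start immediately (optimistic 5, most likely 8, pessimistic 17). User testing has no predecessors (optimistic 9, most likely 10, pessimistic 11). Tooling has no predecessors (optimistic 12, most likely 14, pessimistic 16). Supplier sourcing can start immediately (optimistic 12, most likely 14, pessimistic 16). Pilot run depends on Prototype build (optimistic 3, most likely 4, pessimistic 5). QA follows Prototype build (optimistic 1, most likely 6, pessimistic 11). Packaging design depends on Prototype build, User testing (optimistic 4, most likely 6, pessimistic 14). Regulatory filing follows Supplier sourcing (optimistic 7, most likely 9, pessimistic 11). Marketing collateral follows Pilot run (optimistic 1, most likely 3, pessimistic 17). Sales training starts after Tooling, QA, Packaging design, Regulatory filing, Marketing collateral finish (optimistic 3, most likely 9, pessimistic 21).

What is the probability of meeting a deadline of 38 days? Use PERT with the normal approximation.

te_Prototype build = (5 + 4·8 + 17)/6 = 54/6 = 9; σ²_Prototype build = ((17−5)/6)² = 4.000
te_User testing = (9 + 4·10 + 11)/6 = 60/6 = 10; σ²_User testing = ((11−9)/6)² = 0.111
te_Tooling = (12 + 4·14 + 16)/6 = 84/6 = 14; σ²_Tooling = ((16−12)/6)² = 0.444
te_Supplier sourcing = (12 + 4·14 + 16)/6 = 84/6 = 14; σ²_Supplier sourcing = ((16−12)/6)² = 0.444
te_Pilot run = (3 + 4·4 + 5)/6 = 24/6 = 4; σ²_Pilot run = ((5−3)/6)² = 0.111
te_QA = (1 + 4·6 + 11)/6 = 36/6 = 6; σ²_QA = ((11−1)/6)² = 2.778
te_Packaging design = (4 + 4·6 + 14)/6 = 42/6 = 7; σ²_Packaging design = ((14−4)/6)² = 2.778
te_Regulatory filing = (7 + 4·9 + 11)/6 = 54/6 = 9; σ²_Regulatory filing = ((11−7)/6)² = 0.444
te_Marketing collateral = (1 + 4·3 + 17)/6 = 30/6 = 5; σ²_Marketing collateral = ((17−1)/6)² = 7.111
te_Sales training = (3 + 4·9 + 21)/6 = 60/6 = 10; σ²_Sales training = ((21−3)/6)² = 9.000

Forward pass:
ES_Prototype build = 0; EF_Prototype build = 9
ES_User testing = 0; EF_User testing = 10
ES_Tooling = 0; EF_Tooling = 14
ES_Supplier sourcing = 0; EF_Supplier sourcing = 14
ES_Pilot run = 9; EF_Pilot run = 9+4 = 13
ES_QA = 9; EF_QA = 9+6 = 15
ES_Packaging design = max(EF_Prototype build=9, EF_User testing=10) = 10; EF_Packaging design = 10+7 = 17
ES_Regulatory filing = 14; EF_Regulatory filing = 14+9 = 23
ES_Marketing collateral = 13; EF_Marketing collateral = 13+5 = 18
ES_Sales training = max(EF_Tooling=14, EF_QA=15, EF_Packaging design=17, EF_Regulatory filing=23, EF_Marketing collateral=18) = 23; EF_Sales training = 23+10 = 33
Expected project duration μ = 33 days. Critical path: Supplier sourcing → Regulatory filing → Sales training.

Variance along critical path = 0.444 + 0.444 + 9.000 = 9.889; σ = √9.889 = 3.145 days.
Z = (38 − 33) / 3.145 = 1.590
P(T ≤ 38) = Φ(1.590) ≈ 0.944

0.944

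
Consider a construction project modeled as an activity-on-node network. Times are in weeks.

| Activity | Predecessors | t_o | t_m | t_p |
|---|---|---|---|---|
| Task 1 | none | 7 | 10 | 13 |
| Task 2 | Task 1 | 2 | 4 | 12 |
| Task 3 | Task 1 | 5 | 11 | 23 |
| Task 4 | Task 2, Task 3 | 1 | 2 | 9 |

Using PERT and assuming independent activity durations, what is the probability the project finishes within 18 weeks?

0.021

te_Task 1 = (7 + 4·10 + 13)/6 = 60/6 = 10; σ²_Task 1 = ((13−7)/6)² = 1.000
te_Task 2 = (2 + 4·4 + 12)/6 = 30/6 = 5; σ²_Task 2 = ((12−2)/6)² = 2.778
te_Task 3 = (5 + 4·11 + 23)/6 = 72/6 = 12; σ²_Task 3 = ((23−5)/6)² = 9.000
te_Task 4 = (1 + 4·2 + 9)/6 = 18/6 = 3; σ²_Task 4 = ((9−1)/6)² = 1.778

Forward pass:
ES_Task 1 = 0; EF_Task 1 = 10
ES_Task 2 = 10; EF_Task 2 = 10+5 = 15
ES_Task 3 = 10; EF_Task 3 = 10+12 = 22
ES_Task 4 = max(EF_Task 2=15, EF_Task 3=22) = 22; EF_Task 4 = 22+3 = 25
Expected project duration μ = 25 weeks. Critical path: Task 1 → Task 3 → Task 4.

Variance along critical path = 1.000 + 9.000 + 1.778 = 11.778; σ = √11.778 = 3.432 weeks.
Z = (18 − 25) / 3.432 = -2.040
P(T ≤ 18) = Φ(-2.040) ≈ 0.021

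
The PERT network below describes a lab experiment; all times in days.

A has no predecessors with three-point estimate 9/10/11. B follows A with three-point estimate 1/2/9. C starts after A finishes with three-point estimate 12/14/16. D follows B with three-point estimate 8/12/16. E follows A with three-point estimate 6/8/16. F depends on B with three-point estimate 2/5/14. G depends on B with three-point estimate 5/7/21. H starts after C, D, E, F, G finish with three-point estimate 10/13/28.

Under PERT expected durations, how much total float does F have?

6 days

te_A = (9 + 4·10 + 11)/6 = 60/6 = 10
te_B = (1 + 4·2 + 9)/6 = 18/6 = 3
te_C = (12 + 4·14 + 16)/6 = 84/6 = 14
te_D = (8 + 4·12 + 16)/6 = 72/6 = 12
te_E = (6 + 4·8 + 16)/6 = 54/6 = 9
te_F = (2 + 4·5 + 14)/6 = 36/6 = 6
te_G = (5 + 4·7 + 21)/6 = 54/6 = 9
te_H = (10 + 4·13 + 28)/6 = 90/6 = 15

Forward pass:
ES_A = 0; EF_A = 10
ES_B = 10; EF_B = 10+3 = 13
ES_C = 10; EF_C = 10+14 = 24
ES_D = 13; EF_D = 13+12 = 25
ES_E = 10; EF_E = 10+9 = 19
ES_F = 13; EF_F = 13+6 = 19
ES_G = 13; EF_G = 13+9 = 22
ES_H = max(EF_C=24, EF_D=25, EF_E=19, EF_F=19, EF_G=22) = 25; EF_H = 25+15 = 40
Expected project duration μ = 40 days. Critical path: A → B → D → H.

Backward pass:
LF_H = 40; LS_H = 40−15 = 25
LF_G = LS_H = 25; LS_G = 25−9 = 16
LF_F = LS_H = 25; LS_F = 25−6 = 19
LF_E = LS_H = 25; LS_E = 25−9 = 16
LF_D = LS_H = 25; LS_D = 25−12 = 13
LF_C = LS_H = 25; LS_C = 25−14 = 11
LF_B = min(LS_D=13, LS_F=19, LS_G=16) = 13; LS_B = 13−3 = 10
LF_A = min(LS_B=10, LS_C=11, LS_E=16) = 10; LS_A = 10−10 = 0
Slack_F = LS_F − ES_F = 19 − 13 = 6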